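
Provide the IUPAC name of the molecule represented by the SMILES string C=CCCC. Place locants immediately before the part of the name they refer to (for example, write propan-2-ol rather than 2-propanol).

The longest chain bearing the multiple bond is 5 carbons long (pentane).
A C=C double bond in the chain gives the infix -ene-.
The numbering direction is chosen so that numbering from this end puts the double bond at C-1 rather than C-4.
This places the double bond between C-1 and C-2.
Assembling the pieces gives pent-1-ene.

pent-1-ene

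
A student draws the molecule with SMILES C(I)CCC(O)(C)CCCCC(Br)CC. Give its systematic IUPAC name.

The longest carbon chain that includes the –OH group has 11 carbons, so the parent hydride is undecane.
An alcohol (–OH) is the principal characteristic group, giving the suffix -ol.
Number the chain so that numbering from this end puts the hydroxyl group at C-4 rather than C-8.
This places the hydroxyl at C-4; a bromo group at C-9; an iodo group at C-1; a methyl group at C-4.
Prefixes are listed alphabetically: bromo, iodo, methyl.
Putting it together: 9-bromo-1-iodo-4-methylundecan-4-ol.

9-bromo-1-iodo-4-methylundecan-4-ol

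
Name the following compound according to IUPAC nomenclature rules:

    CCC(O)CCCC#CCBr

The longest carbon chain that includes the –OH group and the multiple bond has 9 carbons, so the parent hydride is nonane.
The principal characteristic group is an alcohol (–OH), named with the suffix -ol.
There is one C≡C triple bond, indicated by the ending -yne.
The numbering direction is chosen so that numbering from this end puts the hydroxyl group at C-3 rather than C-7.
With this numbering: the hydroxyl at C-3; the triple bond between C-7 and C-8; a bromo group at C-9.
The name is 9-bromonon-7-yn-3-ol.

9-bromonon-7-yn-3-ol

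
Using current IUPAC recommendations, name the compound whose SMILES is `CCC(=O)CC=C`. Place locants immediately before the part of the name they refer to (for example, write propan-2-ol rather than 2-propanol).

The longest carbon chain that includes the carbonyl and the multiple bond has 6 carbons, so the parent hydride is hexane.
A ketone (C=O on an internal carbon) is the principal characteristic group, giving the suffix -one.
There is one C=C double bond, indicated by the ending -ene.
The numbering direction is chosen so that numbering from this end puts the carbonyl group at C-3 rather than C-4.
That gives the carbonyl at C-3; the double bond between C-5 and C-6.
The name is hex-5-en-3-one.

hex-5-en-3-one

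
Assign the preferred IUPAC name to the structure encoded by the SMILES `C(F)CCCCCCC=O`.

8-fluorooctanal

The longest chain bearing the –CHO group is 8 carbons long (octane).
The principal characteristic group is an aldehyde (terminal –CHO), named with the suffix -al.
The numbering direction is chosen so that the aldehyde carbon is C-1 by definition.
With this numbering: a fluoro group at C-8.
Putting it together: 8-fluorooctanal.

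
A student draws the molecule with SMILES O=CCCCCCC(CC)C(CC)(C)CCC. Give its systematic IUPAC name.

Counting along the main chain through the –CHO group gives 11 carbons: the parent is undecane.
The highest-priority functional group is an aldehyde (terminal –CHO), so the name ends in -al.
The numbering direction is chosen so that the aldehyde carbon is C-1 by definition.
This places ethyl groups at C-7 and C-8; a methyl group at C-8.
The substituents are ordered alphabetically, ignoring any di-/tri- multipliers.
Assembling the pieces gives 7,8-diethyl-8-methylundecanal.

7,8-diethyl-8-methylundecanal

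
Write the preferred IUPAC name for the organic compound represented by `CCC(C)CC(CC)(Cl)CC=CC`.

Counting along the main chain through the multiple bond gives 9 carbons: the parent is nonane.
The chain contains a C=C double bond, so the unsaturation ending is -ene.
Choose the numbering such that numbering from this end puts the double bond at C-2 rather than C-7.
This places the double bond between C-2 and C-3; a chloro group at C-5; an ethyl group at C-5; a methyl group at C-7.
Substituent prefixes are cited in alphabetical order (multiplying prefixes like di-/tri- are ignored for ordering).
Putting it together: 5-chloro-5-ethyl-7-methylnon-2-ene.

5-chloro-5-ethyl-7-methylnon-2-ene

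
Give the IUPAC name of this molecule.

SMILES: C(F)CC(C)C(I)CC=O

6-fluoro-3-iodo-4-methylhexanal

Counting along the main chain through the –CHO group gives 6 carbons: the parent is hexane.
An aldehyde (terminal –CHO) is the principal characteristic group, giving the suffix -al.
The numbering direction is chosen so that the aldehyde carbon is C-1 by definition.
With this numbering: a fluoro group at C-6; an iodo group at C-3; a methyl group at C-4.
Prefixes are listed alphabetically: fluoro, iodo, methyl.
Assembling the pieces gives 6-fluoro-3-iodo-4-methylhexanal.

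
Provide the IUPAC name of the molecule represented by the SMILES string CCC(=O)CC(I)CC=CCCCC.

The longest chain bearing the carbonyl and the multiple bond is 12 carbons long (dodecane).
The highest-priority functional group is a ketone (C=O on an internal carbon), so the name ends in -one.
A C=C double bond in the chain gives the infix -ene-.
The numbering direction is chosen so that numbering from this end puts the carbonyl group at C-3 rather than C-10.
With this numbering: the carbonyl at C-3; the double bond between C-7 and C-8; an iodo group at C-5.
Putting it together: 5-iodododec-7-en-3-one.

5-iodododec-7-en-3-one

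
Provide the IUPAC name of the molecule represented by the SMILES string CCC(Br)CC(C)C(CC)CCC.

3-bromo-6-ethyl-5-methylnonane

The longest continuous carbon chain has 9 atoms, so the parent hydride is nonane.
Choose the numbering such that the substituent locant set {3,5,6} is lower than {4,5,7} at the first point of difference.
This places a bromo group at C-3; an ethyl group at C-6; a methyl group at C-5.
Prefixes are listed alphabetically: bromo, ethyl, methyl.
Putting it together: 3-bromo-6-ethyl-5-methylnonane.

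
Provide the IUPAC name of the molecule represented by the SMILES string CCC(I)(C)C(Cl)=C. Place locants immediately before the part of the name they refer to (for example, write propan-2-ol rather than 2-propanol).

2-chloro-3-iodo-3-methylpent-1-ene

The longest chain bearing the multiple bond is 5 carbons long (pentane).
A C=C double bond in the chain gives the infix -ene-.
The numbering direction is chosen so that numbering from this end puts the double bond at C-1 rather than C-4.
This places the double bond between C-1 and C-2; a chloro group at C-2; an iodo group at C-3; a methyl group at C-3.
Substituent prefixes are cited in alphabetical order (multiplying prefixes like di-/tri- are ignored for ordering).
Putting it together: 2-chloro-3-iodo-3-methylpent-1-ene.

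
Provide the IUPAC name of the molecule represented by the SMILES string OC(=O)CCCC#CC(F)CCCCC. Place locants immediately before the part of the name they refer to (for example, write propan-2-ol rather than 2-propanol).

The longest chain bearing the –COOH group and the multiple bond is 12 carbons long (dodecane).
A carboxylic acid (terminal –COOH) is the principal characteristic group, giving the suffix -oic acid.
The chain contains a C≡C triple bond, so the unsaturation ending is -yne.
Choose the numbering such that the carboxylic acid carbon is C-1 by definition.
This places the triple bond between C-5 and C-6; a fluoro group at C-7.
Assembling the pieces gives 7-fluorododec-5-ynoic acid.

7-fluorododec-5-ynoic acid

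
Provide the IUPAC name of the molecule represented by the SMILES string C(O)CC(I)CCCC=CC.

3-iodonon-7-en-1-ol

The longest chain bearing the –OH group and the multiple bond is 9 carbons long (nonane).
An alcohol (–OH) is the principal characteristic group, giving the suffix -ol.
The chain contains a C=C double bond, so the unsaturation ending is -ene.
Number the chain so that numbering from this end puts the hydroxyl group at C-1 rather than C-9.
With this numbering: the hydroxyl at C-1; the double bond between C-7 and C-8; an iodo group at C-3.
The name is 3-iodonon-7-en-1-ol.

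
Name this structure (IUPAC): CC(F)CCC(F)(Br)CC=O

The longest carbon chain that includes the –CHO group has 7 carbons, so the parent hydride is heptane.
The highest-priority functional group is an aldehyde (terminal –CHO), so the name ends in -al.
Choose the numbering such that the aldehyde carbon is C-1 by definition.
That gives a bromo group at C-3; fluoro groups at C-3 and C-6.
Prefixes are listed alphabetically: bromo, fluoro.
Assembling the pieces gives 3-bromo-3,6-difluoroheptanal.

3-bromo-3,6-difluoroheptanal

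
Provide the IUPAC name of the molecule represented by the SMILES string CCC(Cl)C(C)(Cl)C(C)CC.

The longest carbon chain is 7 atoms: the parent is heptane.
Choose the numbering such that the locant sets are identical either way, so the alphabetically earlier chloro substituent takes the lower locants ({3,4} rather than {4,5}, first differing at 3 vs 4).
This places chloro groups at C-3 and C-4; methyl groups at C-4 and C-5.
The substituents are ordered alphabetically, ignoring any di-/tri- multipliers.
The name is 3,4-dichloro-4,5-dimethylheptane.

3,4-dichloro-4,5-dimethylheptane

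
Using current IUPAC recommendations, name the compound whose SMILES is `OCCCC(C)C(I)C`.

The longest chain bearing the –OH group is 6 carbons long (hexane).
An alcohol (–OH) is the principal characteristic group, giving the suffix -ol.
Number the chain so that numbering from this end puts the hydroxyl group at C-1 rather than C-6.
This places the hydroxyl at C-1; an iodo group at C-5; a methyl group at C-4.
The substituents are ordered alphabetically, ignoring any di-/tri- multipliers.
Assembling the pieces gives 5-iodo-4-methylhexan-1-ol.

5-iodo-4-methylhexan-1-ol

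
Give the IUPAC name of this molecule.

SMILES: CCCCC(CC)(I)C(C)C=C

The longest carbon chain that includes the multiple bond has 8 carbons, so the parent hydride is octane.
A C=C double bond in the chain gives the infix -ene-.
Choose the numbering such that numbering from this end puts the double bond at C-1 rather than C-7.
This places the double bond between C-1 and C-2; an ethyl group at C-4; an iodo group at C-4; a methyl group at C-3.
Prefixes are listed alphabetically: ethyl, iodo, methyl.
The name is 4-ethyl-4-iodo-3-methyloct-1-ene.

4-ethyl-4-iodo-3-methyloct-1-ene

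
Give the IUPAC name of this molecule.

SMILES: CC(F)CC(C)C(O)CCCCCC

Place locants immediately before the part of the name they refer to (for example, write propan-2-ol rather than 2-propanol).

2-fluoro-4-methylundecan-5-ol

The longest chain bearing the –OH group is 11 carbons long (undecane).
The principal characteristic group is an alcohol (–OH), named with the suffix -ol.
The numbering direction is chosen so that numbering from this end puts the hydroxyl group at C-5 rather than C-7.
This places the hydroxyl at C-5; a fluoro group at C-2; a methyl group at C-4.
Prefixes are listed alphabetically: fluoro, methyl.
Putting it together: 2-fluoro-4-methylundecan-5-ol.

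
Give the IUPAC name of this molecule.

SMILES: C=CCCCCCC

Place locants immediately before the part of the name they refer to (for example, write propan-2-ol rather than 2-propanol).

oct-1-ene

The longest chain bearing the multiple bond is 8 carbons long (octane).
There is one C=C double bond, indicated by the ending -ene.
Choose the numbering such that numbering from this end puts the double bond at C-1 rather than C-7.
With this numbering: the double bond between C-1 and C-2.
Assembling the pieces gives oct-1-ene.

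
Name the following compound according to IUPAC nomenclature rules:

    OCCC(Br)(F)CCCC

3-bromo-3-fluoroheptan-1-ol

The longest carbon chain that includes the –OH group has 7 carbons, so the parent hydride is heptane.
An alcohol (–OH) is the principal characteristic group, giving the suffix -ol.
The numbering direction is chosen so that numbering from this end puts the hydroxyl group at C-1 rather than C-7.
That gives the hydroxyl at C-1; a bromo group at C-3; a fluoro group at C-3.
Prefixes are listed alphabetically: bromo, fluoro.
Putting it together: 3-bromo-3-fluoroheptan-1-ol.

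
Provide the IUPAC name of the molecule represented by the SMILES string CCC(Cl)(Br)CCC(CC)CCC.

3-bromo-3-chloro-6-ethylnonane

The parent chain contains 9 carbons (nonane).
Choose the numbering such that the substituent locant set {3,3,6} is lower than {4,7,7} at the first point of difference.
That gives a bromo group at C-3; a chloro group at C-3; an ethyl group at C-6.
Prefixes are listed alphabetically: bromo, chloro, ethyl.
The name is 3-bromo-3-chloro-6-ethylnonane.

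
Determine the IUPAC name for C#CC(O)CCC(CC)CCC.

6-ethylnon-1-yn-3-ol

Counting along the main chain through the –OH group and the multiple bond gives 9 carbons: the parent is nonane.
The principal characteristic group is an alcohol (–OH), named with the suffix -ol.
There is one C≡C triple bond, indicated by the ending -yne.
The numbering direction is chosen so that numbering from this end puts the hydroxyl group at C-3 rather than C-7.
With this numbering: the hydroxyl at C-3; the triple bond between C-1 and C-2; an ethyl group at C-6.
The name is 6-ethylnon-1-yn-3-ol.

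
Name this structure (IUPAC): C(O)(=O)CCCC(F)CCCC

5-fluorononanoic acid

The longest chain bearing the –COOH group is 9 carbons long (nonane).
The principal characteristic group is a carboxylic acid (terminal –COOH), named with the suffix -oic acid.
Number the chain so that the carboxylic acid carbon is C-1 by definition.
With this numbering: a fluoro group at C-5.
The name is 5-fluorononanoic acid.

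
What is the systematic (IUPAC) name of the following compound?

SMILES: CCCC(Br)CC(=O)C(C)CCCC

The longest carbon chain that includes the carbonyl has 11 carbons, so the parent hydride is undecane.
A ketone (C=O on an internal carbon) is the principal characteristic group, giving the suffix -one.
The numbering direction is chosen so that the substituent locant set {4,7} is lower than {5,8} at the first point of difference.
With this numbering: the carbonyl at C-6; a bromo group at C-4; a methyl group at C-7.
The substituents are ordered alphabetically, ignoring any di-/tri- multipliers.
The name is 4-bromo-7-methylundecan-6-one.

4-bromo-7-methylundecan-6-one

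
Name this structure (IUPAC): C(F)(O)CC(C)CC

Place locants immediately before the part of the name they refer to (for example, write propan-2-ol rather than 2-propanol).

The longest carbon chain that includes the –OH group has 5 carbons, so the parent hydride is pentane.
An alcohol (–OH) is the principal characteristic group, giving the suffix -ol.
Choose the numbering such that numbering from this end puts the hydroxyl group at C-1 rather than C-5.
That gives the hydroxyl at C-1; a fluoro group at C-1; a methyl group at C-3.
The substituents are ordered alphabetically, ignoring any di-/tri- multipliers.
Putting it together: 1-fluoro-3-methylpentan-1-ol.

1-fluoro-3-methylpentan-1-ol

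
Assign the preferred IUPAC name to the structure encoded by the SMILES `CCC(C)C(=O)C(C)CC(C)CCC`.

3,5,7-trimethyldecan-4-one

Counting along the main chain through the carbonyl gives 10 carbons: the parent is decane.
A ketone (C=O on an internal carbon) is the principal characteristic group, giving the suffix -one.
Choose the numbering such that numbering from this end puts the carbonyl group at C-4 rather than C-7.
This places the carbonyl at C-4; methyl groups at C-3 and C-5 and C-7.
Putting it together: 3,5,7-trimethyldecan-4-one.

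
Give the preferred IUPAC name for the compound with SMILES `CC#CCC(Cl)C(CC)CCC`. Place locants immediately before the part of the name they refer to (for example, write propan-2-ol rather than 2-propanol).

Counting along the main chain through the multiple bond gives 9 carbons: the parent is nonane.
There is one C≡C triple bond, indicated by the ending -yne.
The numbering direction is chosen so that numbering from this end puts the triple bond at C-2 rather than C-7.
That gives the triple bond between C-2 and C-3; a chloro group at C-5; an ethyl group at C-6.
Substituent prefixes are cited in alphabetical order (multiplying prefixes like di-/tri- are ignored for ordering).
The name is 5-chloro-6-ethylnon-2-yne.

5-chloro-6-ethylnon-2-yne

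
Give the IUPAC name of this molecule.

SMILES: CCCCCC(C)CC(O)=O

The longest carbon chain that includes the –COOH group has 8 carbons, so the parent hydride is octane.
A carboxylic acid (terminal –COOH) is the principal characteristic group, giving the suffix -oic acid.
Choose the numbering such that the carboxylic acid carbon is C-1 by definition.
This places a methyl group at C-3.
Assembling the pieces gives 3-methyloctanoic acid.

3-methyloctanoic acid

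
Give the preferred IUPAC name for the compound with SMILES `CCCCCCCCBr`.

The parent chain contains 8 carbons (octane).
Number the chain so that the substituent locant set {1} is lower than {8} at the first point of difference.
That gives a bromo group at C-1.
The name is 1-bromooctane.

1-bromooctane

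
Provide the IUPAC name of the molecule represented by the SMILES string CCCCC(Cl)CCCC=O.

5-chlorononanal

The longest carbon chain that includes the –CHO group has 9 carbons, so the parent hydride is nonane.
An aldehyde (terminal –CHO) is the principal characteristic group, giving the suffix -al.
Choose the numbering such that the aldehyde carbon is C-1 by definition.
With this numbering: a chloro group at C-5.
Putting it together: 5-chlorononanal.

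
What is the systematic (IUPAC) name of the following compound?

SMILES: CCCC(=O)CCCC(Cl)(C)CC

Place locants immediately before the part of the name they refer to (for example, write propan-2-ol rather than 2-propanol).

8-chloro-8-methyldecan-4-one

The longest carbon chain that includes the carbonyl has 10 carbons, so the parent hydride is decane.
The highest-priority functional group is a ketone (C=O on an internal carbon), so the name ends in -one.
Choose the numbering such that numbering from this end puts the carbonyl group at C-4 rather than C-7.
That gives the carbonyl at C-4; a chloro group at C-8; a methyl group at C-8.
Substituent prefixes are cited in alphabetical order (multiplying prefixes like di-/tri- are ignored for ordering).
The name is 8-chloro-8-methyldecan-4-one.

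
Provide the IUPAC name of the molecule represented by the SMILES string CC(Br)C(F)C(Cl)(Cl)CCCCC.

2-bromo-4,4-dichloro-3-fluorononane

The longest carbon chain is 9 atoms: the parent is nonane.
The numbering direction is chosen so that the substituent locant set {2,3,4,4} is lower than {6,6,7,8} at the first point of difference.
This places a bromo group at C-2; two chloro groups at C-4; a fluoro group at C-3.
The substituents are ordered alphabetically, ignoring any di-/tri- multipliers.
Assembling the pieces gives 2-bromo-4,4-dichloro-3-fluorononane.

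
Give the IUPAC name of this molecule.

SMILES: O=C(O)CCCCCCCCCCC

dodecanoic acid

Counting along the main chain through the –COOH group gives 12 carbons: the parent is dodecane.
The principal characteristic group is a carboxylic acid (terminal –COOH), named with the suffix -oic acid.
Choose the numbering such that the carboxylic acid carbon is C-1 by definition.
The name is dodecanoic acid.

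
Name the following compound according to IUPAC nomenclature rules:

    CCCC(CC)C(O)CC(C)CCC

The longest chain bearing the –OH group is 10 carbons long (decane).
An alcohol (–OH) is the principal characteristic group, giving the suffix -ol.
Choose the numbering such that numbering from this end puts the hydroxyl group at C-5 rather than C-6.
With this numbering: the hydroxyl at C-5; an ethyl group at C-4; a methyl group at C-7.
The substituents are ordered alphabetically, ignoring any di-/tri- multipliers.
The name is 4-ethyl-7-methyldecan-5-ol.

4-ethyl-7-methyldecan-5-ol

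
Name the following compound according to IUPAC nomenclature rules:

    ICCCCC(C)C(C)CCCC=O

10-iodo-5,6-dimethyldecanal

The longest chain bearing the –CHO group is 10 carbons long (decane).
An aldehyde (terminal –CHO) is the principal characteristic group, giving the suffix -al.
The numbering direction is chosen so that the aldehyde carbon is C-1 by definition.
This places an iodo group at C-10; methyl groups at C-5 and C-6.
The substituents are ordered alphabetically, ignoring any di-/tri- multipliers.
The name is 10-iodo-5,6-dimethyldecanal.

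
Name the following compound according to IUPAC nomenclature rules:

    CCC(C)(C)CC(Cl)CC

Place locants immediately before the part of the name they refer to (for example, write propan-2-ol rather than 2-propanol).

The longest continuous carbon chain has 7 atoms, so the parent hydride is heptane.
The numbering direction is chosen so that the substituent locant set {3,3,5} is lower than {3,5,5} at the first point of difference.
With this numbering: a chloro group at C-5; two methyl groups at C-3.
Prefixes are listed alphabetically: chloro, methyl.
Putting it together: 5-chloro-3,3-dimethylheptane.

5-chloro-3,3-dimethylheptane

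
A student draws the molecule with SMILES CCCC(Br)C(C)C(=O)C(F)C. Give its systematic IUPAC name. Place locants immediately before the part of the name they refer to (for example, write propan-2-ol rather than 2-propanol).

Counting along the main chain through the carbonyl gives 8 carbons: the parent is octane.
The principal characteristic group is a ketone (C=O on an internal carbon), named with the suffix -one.
Choose the numbering such that numbering from this end puts the carbonyl group at C-3 rather than C-6.
With this numbering: the carbonyl at C-3; a bromo group at C-5; a fluoro group at C-2; a methyl group at C-4.
Substituent prefixes are cited in alphabetical order (multiplying prefixes like di-/tri- are ignored for ordering).
Putting it together: 5-bromo-2-fluoro-4-methyloctan-3-one.

5-bromo-2-fluoro-4-methyloctan-3-one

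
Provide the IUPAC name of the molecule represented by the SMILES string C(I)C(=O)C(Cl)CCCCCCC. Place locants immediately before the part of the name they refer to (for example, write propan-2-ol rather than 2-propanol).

The longest chain bearing the carbonyl is 10 carbons long (decane).
The principal characteristic group is a ketone (C=O on an internal carbon), named with the suffix -one.
Choose the numbering such that numbering from this end puts the carbonyl group at C-2 rather than C-9.
With this numbering: the carbonyl at C-2; a chloro group at C-3; an iodo group at C-1.
The substituents are ordered alphabetically, ignoring any di-/tri- multipliers.
Assembling the pieces gives 3-chloro-1-iododecan-2-one.

3-chloro-1-iododecan-2-one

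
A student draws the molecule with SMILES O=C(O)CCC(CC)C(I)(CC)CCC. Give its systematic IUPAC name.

Counting along the main chain through the –COOH group gives 8 carbons: the parent is octane.
The principal characteristic group is a carboxylic acid (terminal –COOH), named with the suffix -oic acid.
The numbering direction is chosen so that the carboxylic acid carbon is C-1 by definition.
With this numbering: ethyl groups at C-4 and C-5; an iodo group at C-5.
Prefixes are listed alphabetically: ethyl, iodo.
Putting it together: 4,5-diethyl-5-iodooctanoic acid.

4,5-diethyl-5-iodooctanoic acid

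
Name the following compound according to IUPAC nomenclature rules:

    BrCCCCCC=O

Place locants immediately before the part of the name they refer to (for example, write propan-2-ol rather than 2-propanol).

Counting along the main chain through the –CHO group gives 6 carbons: the parent is hexane.
The principal characteristic group is an aldehyde (terminal –CHO), named with the suffix -al.
The numbering direction is chosen so that the aldehyde carbon is C-1 by definition.
With this numbering: a bromo group at C-6.
Putting it together: 6-bromohexanal.

6-bromohexanal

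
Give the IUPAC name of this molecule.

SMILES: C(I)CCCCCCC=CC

10-iododec-2-ene

Counting along the main chain through the multiple bond gives 10 carbons: the parent is decane.
A C=C double bond in the chain gives the infix -ene-.
Choose the numbering such that numbering from this end puts the double bond at C-2 rather than C-8.
With this numbering: the double bond between C-2 and C-3; an iodo group at C-10.
Assembling the pieces gives 10-iododec-2-ene.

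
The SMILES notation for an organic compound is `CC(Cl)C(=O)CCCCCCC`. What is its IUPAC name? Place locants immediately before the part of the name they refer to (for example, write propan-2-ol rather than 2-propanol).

2-chlorodecan-3-one

Counting along the main chain through the carbonyl gives 10 carbons: the parent is decane.
A ketone (C=O on an internal carbon) is the principal characteristic group, giving the suffix -one.
Number the chain so that numbering from this end puts the carbonyl group at C-3 rather than C-8.
That gives the carbonyl at C-3; a chloro group at C-2.
The name is 2-chlorodecan-3-one.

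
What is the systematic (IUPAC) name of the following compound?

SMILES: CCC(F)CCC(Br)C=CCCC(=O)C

Counting along the main chain through the carbonyl and the multiple bond gives 12 carbons: the parent is dodecane.
A ketone (C=O on an internal carbon) is the principal characteristic group, giving the suffix -one.
A C=C double bond in the chain gives the infix -ene-.
Number the chain so that numbering from this end puts the carbonyl group at C-2 rather than C-11.
This places the carbonyl at C-2; the double bond between C-5 and C-6; a bromo group at C-7; a fluoro group at C-10.
The substituents are ordered alphabetically, ignoring any di-/tri- multipliers.
Putting it together: 7-bromo-10-fluorododec-5-en-2-one.

7-bromo-10-fluorododec-5-en-2-one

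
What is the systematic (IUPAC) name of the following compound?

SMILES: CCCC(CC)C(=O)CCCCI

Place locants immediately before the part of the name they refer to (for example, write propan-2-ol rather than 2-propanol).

6-ethyl-1-iodononan-5-one

The longest carbon chain that includes the carbonyl has 9 carbons, so the parent hydride is nonane.
A ketone (C=O on an internal carbon) is the principal characteristic group, giving the suffix -one.
Choose the numbering such that the substituent locant set {1,6} is lower than {4,9} at the first point of difference.
That gives the carbonyl at C-5; an ethyl group at C-6; an iodo group at C-1.
The substituents are ordered alphabetically, ignoring any di-/tri- multipliers.
Assembling the pieces gives 6-ethyl-1-iodononan-5-one.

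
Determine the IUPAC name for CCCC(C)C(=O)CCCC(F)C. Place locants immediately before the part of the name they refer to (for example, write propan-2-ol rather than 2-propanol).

9-fluoro-4-methyldecan-5-one

Counting along the main chain through the carbonyl gives 10 carbons: the parent is decane.
The highest-priority functional group is a ketone (C=O on an internal carbon), so the name ends in -one.
Choose the numbering such that numbering from this end puts the carbonyl group at C-5 rather than C-6.
That gives the carbonyl at C-5; a fluoro group at C-9; a methyl group at C-4.
Substituent prefixes are cited in alphabetical order (multiplying prefixes like di-/tri- are ignored for ordering).
Putting it together: 9-fluoro-4-methyldecan-5-one.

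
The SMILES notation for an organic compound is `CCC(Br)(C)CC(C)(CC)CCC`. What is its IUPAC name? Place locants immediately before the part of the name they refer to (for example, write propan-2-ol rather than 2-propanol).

The longest carbon chain is 8 atoms: the parent is octane.
Choose the numbering such that the substituent locant set {3,3,5,5} is lower than {4,4,6,6} at the first point of difference.
With this numbering: a bromo group at C-3; an ethyl group at C-5; methyl groups at C-3 and C-5.
Prefixes are listed alphabetically: bromo, ethyl, methyl.
Assembling the pieces gives 3-bromo-5-ethyl-3,5-dimethyloctane.

3-bromo-5-ethyl-3,5-dimethyloctane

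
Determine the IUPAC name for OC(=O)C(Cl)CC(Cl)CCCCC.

Counting along the main chain through the –COOH group gives 9 carbons: the parent is nonane.
A carboxylic acid (terminal –COOH) is the principal characteristic group, giving the suffix -oic acid.
Number the chain so that the carboxylic acid carbon is C-1 by definition.
With this numbering: chloro groups at C-2 and C-4.
The name is 2,4-dichlorononanoic acid.

2,4-dichlorononanoic acid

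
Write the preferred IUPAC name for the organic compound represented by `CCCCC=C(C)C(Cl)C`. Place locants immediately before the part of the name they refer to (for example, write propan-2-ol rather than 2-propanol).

The longest carbon chain that includes the multiple bond has 8 carbons, so the parent hydride is octane.
A C=C double bond in the chain gives the infix -ene-.
Choose the numbering such that numbering from this end puts the double bond at C-3 rather than C-5.
This places the double bond between C-3 and C-4; a chloro group at C-2; a methyl group at C-3.
Substituent prefixes are cited in alphabetical order (multiplying prefixes like di-/tri- are ignored for ordering).
Assembling the pieces gives 2-chloro-3-methyloct-3-ene.

2-chloro-3-methyloct-3-ene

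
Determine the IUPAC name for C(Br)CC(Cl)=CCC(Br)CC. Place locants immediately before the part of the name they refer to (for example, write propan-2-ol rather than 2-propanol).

The longest carbon chain that includes the multiple bond has 8 carbons, so the parent hydride is octane.
A C=C double bond in the chain gives the infix -ene-.
Number the chain so that numbering from this end puts the double bond at C-3 rather than C-5.
That gives the double bond between C-3 and C-4; bromo groups at C-1 and C-6; a chloro group at C-3.
Substituent prefixes are cited in alphabetical order (multiplying prefixes like di-/tri- are ignored for ordering).
The name is 1,6-dibromo-3-chlorooct-3-ene.

1,6-dibromo-3-chlorooct-3-ene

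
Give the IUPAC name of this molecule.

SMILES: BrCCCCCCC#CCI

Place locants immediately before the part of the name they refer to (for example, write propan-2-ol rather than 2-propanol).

The longest carbon chain that includes the multiple bond has 9 carbons, so the parent hydride is nonane.
There is one C≡C triple bond, indicated by the ending -yne.
Number the chain so that numbering from this end puts the triple bond at C-2 rather than C-7.
That gives the triple bond between C-2 and C-3; a bromo group at C-9; an iodo group at C-1.
Prefixes are listed alphabetically: bromo, iodo.
Assembling the pieces gives 9-bromo-1-iodonon-2-yne.

9-bromo-1-iodonon-2-yne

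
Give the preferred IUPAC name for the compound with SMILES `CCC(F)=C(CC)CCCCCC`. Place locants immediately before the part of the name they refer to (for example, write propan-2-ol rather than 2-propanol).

The longest chain bearing the multiple bond is 10 carbons long (decane).
A C=C double bond in the chain gives the infix -ene-.
Choose the numbering such that numbering from this end puts the double bond at C-3 rather than C-7.
This places the double bond between C-3 and C-4; an ethyl group at C-4; a fluoro group at C-3.
Prefixes are listed alphabetically: ethyl, fluoro.
Putting it together: 4-ethyl-3-fluorodec-3-ene.

4-ethyl-3-fluorodec-3-ene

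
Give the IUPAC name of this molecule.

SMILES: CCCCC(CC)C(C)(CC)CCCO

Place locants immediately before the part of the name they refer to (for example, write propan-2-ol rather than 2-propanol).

4,5-diethyl-4-methylnonan-1-ol

Counting along the main chain through the –OH group gives 9 carbons: the parent is nonane.
The highest-priority functional group is an alcohol (–OH), so the name ends in -ol.
Choose the numbering such that numbering from this end puts the hydroxyl group at C-1 rather than C-9.
That gives the hydroxyl at C-1; ethyl groups at C-4 and C-5; a methyl group at C-4.
Substituent prefixes are cited in alphabetical order (multiplying prefixes like di-/tri- are ignored for ordering).
Putting it together: 4,5-diethyl-4-methylnonan-1-ol.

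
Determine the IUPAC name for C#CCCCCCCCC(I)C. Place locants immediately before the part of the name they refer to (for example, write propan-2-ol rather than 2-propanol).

The longest chain bearing the multiple bond is 11 carbons long (undecane).
There is one C≡C triple bond, indicated by the ending -yne.
The numbering direction is chosen so that numbering from this end puts the triple bond at C-1 rather than C-10.
That gives the triple bond between C-1 and C-2; an iodo group at C-10.
Putting it together: 10-iodoundec-1-yne.

10-iodoundec-1-yne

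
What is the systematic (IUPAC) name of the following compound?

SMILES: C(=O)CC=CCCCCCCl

9-chloronon-3-enal

The longest chain bearing the –CHO group and the multiple bond is 9 carbons long (nonane).
An aldehyde (terminal –CHO) is the principal characteristic group, giving the suffix -al.
The chain contains a C=C double bond, so the unsaturation ending is -ene.
Number the chain so that the aldehyde carbon is C-1 by definition.
With this numbering: the double bond between C-3 and C-4; a chloro group at C-9.
The name is 9-chloronon-3-enal.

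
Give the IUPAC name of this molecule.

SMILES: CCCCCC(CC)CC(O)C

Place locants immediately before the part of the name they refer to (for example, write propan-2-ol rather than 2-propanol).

4-ethylnonan-2-ol

The longest chain bearing the –OH group is 9 carbons long (nonane).
The highest-priority functional group is an alcohol (–OH), so the name ends in -ol.
Number the chain so that numbering from this end puts the hydroxyl group at C-2 rather than C-8.
This places the hydroxyl at C-2; an ethyl group at C-4.
Assembling the pieces gives 4-ethylnonan-2-ol.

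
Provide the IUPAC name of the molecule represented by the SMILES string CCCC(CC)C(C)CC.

The longest continuous carbon chain has 7 atoms, so the parent hydride is heptane.
Number the chain so that the substituent locant set {3,4} is lower than {4,5} at the first point of difference.
This places an ethyl group at C-4; a methyl group at C-3.
The substituents are ordered alphabetically, ignoring any di-/tri- multipliers.
The name is 4-ethyl-3-methylheptane.

4-ethyl-3-methylheptane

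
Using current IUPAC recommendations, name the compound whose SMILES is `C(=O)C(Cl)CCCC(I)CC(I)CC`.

The longest carbon chain that includes the –CHO group has 10 carbons, so the parent hydride is decane.
The principal characteristic group is an aldehyde (terminal –CHO), named with the suffix -al.
Number the chain so that the aldehyde carbon is C-1 by definition.
This places a chloro group at C-2; iodo groups at C-6 and C-8.
The substituents are ordered alphabetically, ignoring any di-/tri- multipliers.
The name is 2-chloro-6,8-diiododecanal.

2-chloro-6,8-diiododecanal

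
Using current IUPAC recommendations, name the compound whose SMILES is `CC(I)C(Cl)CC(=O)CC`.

Counting along the main chain through the carbonyl gives 7 carbons: the parent is heptane.
The principal characteristic group is a ketone (C=O on an internal carbon), named with the suffix -one.
Number the chain so that numbering from this end puts the carbonyl group at C-3 rather than C-5.
With this numbering: the carbonyl at C-3; a chloro group at C-5; an iodo group at C-6.
Substituent prefixes are cited in alphabetical order (multiplying prefixes like di-/tri- are ignored for ordering).
The name is 5-chloro-6-iodoheptan-3-one.

5-chloro-6-iodoheptan-3-one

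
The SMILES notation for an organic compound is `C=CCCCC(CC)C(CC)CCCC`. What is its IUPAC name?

6,7-diethylundec-1-ene

The longest chain bearing the multiple bond is 11 carbons long (undecane).
The chain contains a C=C double bond, so the unsaturation ending is -ene.
Number the chain so that numbering from this end puts the double bond at C-1 rather than C-10.
With this numbering: the double bond between C-1 and C-2; ethyl groups at C-6 and C-7.
Assembling the pieces gives 6,7-diethylundec-1-ene.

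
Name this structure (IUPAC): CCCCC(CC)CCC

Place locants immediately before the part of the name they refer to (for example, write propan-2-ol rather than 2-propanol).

4-ethyloctane

The parent chain contains 8 carbons (octane).
Number the chain so that the substituent locant set {4} is lower than {5} at the first point of difference.
That gives an ethyl group at C-4.
Putting it together: 4-ethyloctane.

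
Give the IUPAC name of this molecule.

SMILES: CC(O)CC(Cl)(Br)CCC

The longest carbon chain that includes the –OH group has 7 carbons, so the parent hydride is heptane.
The principal characteristic group is an alcohol (–OH), named with the suffix -ol.
The numbering direction is chosen so that numbering from this end puts the hydroxyl group at C-2 rather than C-6.
That gives the hydroxyl at C-2; a bromo group at C-4; a chloro group at C-4.
The substituents are ordered alphabetically, ignoring any di-/tri- multipliers.
The name is 4-bromo-4-chloroheptan-2-ol.

4-bromo-4-chloroheptan-2-ol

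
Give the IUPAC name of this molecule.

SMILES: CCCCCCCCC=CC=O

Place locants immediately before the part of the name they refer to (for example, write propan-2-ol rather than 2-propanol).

undec-2-enal

The longest carbon chain that includes the –CHO group and the multiple bond has 11 carbons, so the parent hydride is undecane.
The highest-priority functional group is an aldehyde (terminal –CHO), so the name ends in -al.
A C=C double bond in the chain gives the infix -ene-.
The numbering direction is chosen so that the aldehyde carbon is C-1 by definition.
This places the double bond between C-2 and C-3.
The name is undec-2-enal.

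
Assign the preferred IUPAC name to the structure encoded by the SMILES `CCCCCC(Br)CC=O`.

3-bromooctanal

The longest carbon chain that includes the –CHO group has 8 carbons, so the parent hydride is octane.
The highest-priority functional group is an aldehyde (terminal –CHO), so the name ends in -al.
Number the chain so that the aldehyde carbon is C-1 by definition.
This places a bromo group at C-3.
Assembling the pieces gives 3-bromooctanal.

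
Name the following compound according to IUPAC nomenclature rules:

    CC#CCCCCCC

non-2-yne

Counting along the main chain through the multiple bond gives 9 carbons: the parent is nonane.
A C≡C triple bond in the chain gives the infix -yne-.
Number the chain so that numbering from this end puts the triple bond at C-2 rather than C-7.
That gives the triple bond between C-2 and C-3.
The name is non-2-yne.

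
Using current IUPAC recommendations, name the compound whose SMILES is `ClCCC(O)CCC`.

1-chlorohexan-3-ol

The longest chain bearing the –OH group is 6 carbons long (hexane).
An alcohol (–OH) is the principal characteristic group, giving the suffix -ol.
Choose the numbering such that numbering from this end puts the hydroxyl group at C-3 rather than C-4.
With this numbering: the hydroxyl at C-3; a chloro group at C-1.
The name is 1-chlorohexan-3-ol.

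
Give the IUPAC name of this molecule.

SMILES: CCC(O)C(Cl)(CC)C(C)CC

4-chloro-4-ethyl-5-methylheptan-3-ol

The longest carbon chain that includes the –OH group has 7 carbons, so the parent hydride is heptane.
The highest-priority functional group is an alcohol (–OH), so the name ends in -ol.
The numbering direction is chosen so that numbering from this end puts the hydroxyl group at C-3 rather than C-5.
This places the hydroxyl at C-3; a chloro group at C-4; an ethyl group at C-4; a methyl group at C-5.
Prefixes are listed alphabetically: chloro, ethyl, methyl.
Assembling the pieces gives 4-chloro-4-ethyl-5-methylheptan-3-ol.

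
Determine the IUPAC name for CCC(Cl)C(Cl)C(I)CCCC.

The longest carbon chain is 9 atoms: the parent is nonane.
Choose the numbering such that the substituent locant set {3,4,5} is lower than {5,6,7} at the first point of difference.
With this numbering: chloro groups at C-3 and C-4; an iodo group at C-5.
Prefixes are listed alphabetically: chloro, iodo.
Assembling the pieces gives 3,4-dichloro-5-iodononane.

3,4-dichloro-5-iodononane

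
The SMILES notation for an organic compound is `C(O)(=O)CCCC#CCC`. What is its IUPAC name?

The longest chain bearing the –COOH group and the multiple bond is 8 carbons long (octane).
A carboxylic acid (terminal –COOH) is the principal characteristic group, giving the suffix -oic acid.
There is one C≡C triple bond, indicated by the ending -yne.
Number the chain so that the carboxylic acid carbon is C-1 by definition.
That gives the triple bond between C-5 and C-6.
Assembling the pieces gives oct-5-ynoic acid.

oct-5-ynoic acid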